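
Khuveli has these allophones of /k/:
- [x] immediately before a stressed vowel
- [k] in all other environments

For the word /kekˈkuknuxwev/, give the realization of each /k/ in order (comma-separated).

Occurrence 1 (position 1): no conditioning environment matches → elsewhere allophone [k].
Occurrence 2 (position 3): no conditioning environment matches → elsewhere allophone [k].
Occurrence 3 (position 4): immediately before a stressed vowel → [x].
Occurrence 4 (position 6): no conditioning environment matches → elsewhere allophone [k].

[k], [k], [x], [k]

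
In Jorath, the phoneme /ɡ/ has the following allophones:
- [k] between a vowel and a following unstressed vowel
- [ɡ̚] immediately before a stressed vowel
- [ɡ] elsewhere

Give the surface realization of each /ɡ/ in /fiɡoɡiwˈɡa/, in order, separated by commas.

Occurrence 1 (position 3): between a vowel and a following unstressed vowel → [k].
Occurrence 2 (position 5): between a vowel and a following unstressed vowel → [k].
Occurrence 3 (position 8): immediately before a stressed vowel → [ɡ̚].

[k], [k], [ɡ̚]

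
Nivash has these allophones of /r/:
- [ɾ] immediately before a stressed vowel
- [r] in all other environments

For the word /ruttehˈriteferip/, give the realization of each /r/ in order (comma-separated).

[r], [ɾ], [r]

Occurrence 1 (position 1): no conditioning environment matches → elsewhere allophone [r].
Occurrence 2 (position 7): immediately before a stressed vowel → [ɾ].
Occurrence 3 (position 13): no conditioning environment matches → elsewhere allophone [r].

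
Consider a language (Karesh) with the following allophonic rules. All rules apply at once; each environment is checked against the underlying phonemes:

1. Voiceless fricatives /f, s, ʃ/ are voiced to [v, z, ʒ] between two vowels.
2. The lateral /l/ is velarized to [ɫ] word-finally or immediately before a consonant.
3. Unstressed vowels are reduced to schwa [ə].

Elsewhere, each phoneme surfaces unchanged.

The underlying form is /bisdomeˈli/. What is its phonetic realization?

/b/ (word-initial) is unaffected → [b].
/i/ (between /b/ and /s/) occurs in an unstressed syllable → [ə] by rule 3.
/s/ — between /i/ and /d/; rule 1 does not apply here → [s].
/d/ stays [d].
Rule 3 applies to /o/ (between /d/ and /m/: in an unstressed syllable) → [ə].
/m/ (between /o/ and /e/): no rule targets it → [m].
/e/ — between /m/ and /l/, in an unstressed syllable — surfaces as [ə] (rule 3).
/l/ (between /e/ and /i/): rule 2 targets it, but not word-finally or immediately before a consonant → unchanged [l].
/i/ — word-final; rule 3 does not apply here → [i].

[bəsdəməˈli]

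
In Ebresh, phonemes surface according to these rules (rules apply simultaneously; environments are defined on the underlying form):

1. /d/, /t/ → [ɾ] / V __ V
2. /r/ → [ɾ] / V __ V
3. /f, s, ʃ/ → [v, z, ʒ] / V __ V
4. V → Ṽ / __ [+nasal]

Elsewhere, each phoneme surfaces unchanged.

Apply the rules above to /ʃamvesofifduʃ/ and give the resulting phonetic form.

[ʃãmvezovifduʃ]

/ʃ/ — word-initial; rule 3 does not apply here → [ʃ].
/a/ (between /ʃ/ and /m/) occurs before a nasal consonant → [ã] by rule 4.
/m/ (between /a/ and /v/): no rule targets it → [m].
/v/ stays [v].
/e/ (between /v/ and /s/): rule 4 targets it, but not before a nasal consonant → unchanged [e].
/s/ meets the environment for rule 3 (between two vowels) → [z].
/o/ (between /s/ and /f/): rule 4 targets it, but not before a nasal consonant → unchanged [o].
Rule 3 applies to /f/ (between /o/ and /i/: between two vowels) → [v].
/i/ — between /f/ and /f/; rule 4 does not apply here → [i].
/f/ — between /i/ and /d/; rule 3 does not apply here → [f].
/d/ — between /f/ and /u/; rule 1 does not apply here → [d].
/u/ (between /d/ and /ʃ/): rule 4 targets it, but not before a nasal consonant → unchanged [u].
/ʃ/ (word-final): rule 3 targets it, but not between two vowels → unchanged [ʃ].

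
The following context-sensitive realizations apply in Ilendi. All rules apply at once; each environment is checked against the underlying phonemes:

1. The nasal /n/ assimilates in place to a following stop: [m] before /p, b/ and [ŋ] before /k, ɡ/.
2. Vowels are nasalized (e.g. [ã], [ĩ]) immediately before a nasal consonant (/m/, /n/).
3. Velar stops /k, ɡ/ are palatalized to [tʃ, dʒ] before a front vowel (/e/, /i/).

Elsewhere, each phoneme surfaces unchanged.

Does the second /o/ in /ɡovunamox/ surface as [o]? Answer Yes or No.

/o/ (between /m/ and /x/) is in the target of rule 2 but the environment (before a nasal consonant) is not met → [o].
The actual realization is [o], which matches [o].

Yes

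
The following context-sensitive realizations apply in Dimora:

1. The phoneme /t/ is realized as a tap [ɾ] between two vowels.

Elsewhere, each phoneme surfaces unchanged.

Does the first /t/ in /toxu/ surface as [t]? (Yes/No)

Yes

/t/ (word-initial): rule 1 targets it, but not between two vowels → unchanged [t].
The actual realization is [t], which matches [t].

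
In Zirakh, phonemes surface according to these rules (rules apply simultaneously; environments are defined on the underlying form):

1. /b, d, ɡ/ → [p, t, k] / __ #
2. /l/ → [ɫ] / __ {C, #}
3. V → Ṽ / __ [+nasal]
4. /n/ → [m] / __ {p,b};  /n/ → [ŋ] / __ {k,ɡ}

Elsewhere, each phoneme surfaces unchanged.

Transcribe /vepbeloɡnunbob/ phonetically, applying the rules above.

/v/ — not in any rule's target class → [v].
/e/ — between /v/ and /p/; rule 3 does not apply here → [e].
/p/ stays [p].
/b/ (between /p/ and /e/) is in the target of rule 1 but the environment (word-finally) is not met → [b].
/e/ (between /b/ and /l/) is in the target of rule 3 but the environment (before a nasal consonant) is not met → [e].
/l/ (between /e/ and /o/): rule 2 targets it, but not word-finally or immediately before a consonant → unchanged [l].
/o/ (between /l/ and /ɡ/): rule 3 targets it, but not before a nasal consonant → unchanged [o].
/ɡ/ — between /o/ and /n/; rule 1 does not apply here → [ɡ].
/n/ (between /ɡ/ and /u/): rule 4 targets it, but not before a labial or velar stop → unchanged [n].
/u/ — between /n/ and /n/, before a nasal consonant — surfaces as [ũ] (rule 3).
/n/ — between /u/ and /b/, before a labial or velar stop — surfaces as [m] (rule 4).
/b/ (between /n/ and /o/) is in the target of rule 1 but the environment (word-finally) is not met → [b].
/o/ (between /b/ and /b/) is in the target of rule 3 but the environment (before a nasal consonant) is not met → [o].
/b/ (word-final) occurs word-finally → [p] by rule 1.

[vepbeloɡnũmbop]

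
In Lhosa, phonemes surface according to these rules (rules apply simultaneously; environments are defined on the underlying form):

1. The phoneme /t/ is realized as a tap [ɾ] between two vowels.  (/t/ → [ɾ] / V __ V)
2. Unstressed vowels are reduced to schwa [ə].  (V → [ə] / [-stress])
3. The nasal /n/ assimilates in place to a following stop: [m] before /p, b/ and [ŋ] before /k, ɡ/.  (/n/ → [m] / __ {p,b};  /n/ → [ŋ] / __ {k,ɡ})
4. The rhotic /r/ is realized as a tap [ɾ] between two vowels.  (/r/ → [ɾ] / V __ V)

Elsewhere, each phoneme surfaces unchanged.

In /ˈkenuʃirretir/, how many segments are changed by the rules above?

Segments that undergo a rule: /u/ → [ə] (rule 2); /i/ → [ə] (rule 2); /e/ → [ə] (rule 2); /t/ → [ɾ] (rule 1); /i/ → [ə] (rule 2).
All other segments surface unchanged.

5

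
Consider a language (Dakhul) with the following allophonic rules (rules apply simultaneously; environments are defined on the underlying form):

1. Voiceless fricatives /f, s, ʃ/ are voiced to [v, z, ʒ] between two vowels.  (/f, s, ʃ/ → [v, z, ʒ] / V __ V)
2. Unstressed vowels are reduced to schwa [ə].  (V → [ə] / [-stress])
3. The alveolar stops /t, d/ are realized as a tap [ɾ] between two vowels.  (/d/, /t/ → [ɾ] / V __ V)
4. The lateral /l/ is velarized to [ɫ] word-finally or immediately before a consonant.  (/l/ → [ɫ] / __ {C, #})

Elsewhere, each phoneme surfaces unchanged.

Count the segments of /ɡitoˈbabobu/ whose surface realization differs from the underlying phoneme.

5

Segments that undergo a rule: /i/ → [ə] (rule 2); /t/ → [ɾ] (rule 3); /o/ → [ə] (rule 2); /o/ → [ə] (rule 2); /u/ → [ə] (rule 2).
All other segments surface unchanged.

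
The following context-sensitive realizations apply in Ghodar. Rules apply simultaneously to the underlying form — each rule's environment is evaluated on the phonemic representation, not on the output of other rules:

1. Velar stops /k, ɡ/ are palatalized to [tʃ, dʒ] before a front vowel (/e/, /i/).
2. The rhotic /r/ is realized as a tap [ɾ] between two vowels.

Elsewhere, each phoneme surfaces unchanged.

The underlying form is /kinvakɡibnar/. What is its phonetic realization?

[tʃinvakdʒibnar]

/k/ — word-initial, before a front vowel — surfaces as [tʃ] (rule 1).
/i/ — not in any rule's target class → [i].
/n/ (between /i/ and /v/) is unaffected → [n].
/v/ stays [v].
/a/ (between /v/ and /k/): no rule targets it → [a].
/k/ — between /a/ and /ɡ/; rule 1 does not apply here → [k].
/ɡ/ meets the environment for rule 1 (before a front vowel) → [dʒ].
/i/ (between /ɡ/ and /b/): no rule targets it → [i].
/b/ (between /i/ and /n/) is unaffected → [b].
/n/ (between /b/ and /a/): no rule targets it → [n].
/a/ stays [a].
/r/ (word-final) fails the environment for rule 2, so it stays [r].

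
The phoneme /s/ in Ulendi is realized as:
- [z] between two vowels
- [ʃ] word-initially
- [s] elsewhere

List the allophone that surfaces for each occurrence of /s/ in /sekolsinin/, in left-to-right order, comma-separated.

Occurrence 1 (position 1): word-initially → [ʃ].
Occurrence 2 (position 6): no conditioning environment matches → elsewhere allophone [s].

[ʃ], [s]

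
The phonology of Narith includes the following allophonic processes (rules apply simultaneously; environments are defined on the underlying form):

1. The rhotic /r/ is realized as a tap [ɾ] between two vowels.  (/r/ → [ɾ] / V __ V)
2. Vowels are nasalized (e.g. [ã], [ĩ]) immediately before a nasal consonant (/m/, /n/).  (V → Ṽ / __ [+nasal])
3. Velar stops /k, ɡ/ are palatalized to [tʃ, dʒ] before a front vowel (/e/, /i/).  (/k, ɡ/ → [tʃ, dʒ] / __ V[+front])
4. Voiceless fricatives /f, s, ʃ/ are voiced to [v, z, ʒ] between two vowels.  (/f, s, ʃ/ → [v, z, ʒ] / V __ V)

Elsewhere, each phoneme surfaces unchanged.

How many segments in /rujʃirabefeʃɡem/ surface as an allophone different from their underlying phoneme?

4

Segments that undergo a rule: /r/ → [ɾ] (rule 1); /f/ → [v] (rule 4); /ɡ/ → [dʒ] (rule 3); /e/ → [ẽ] (rule 2).
All other segments surface unchanged.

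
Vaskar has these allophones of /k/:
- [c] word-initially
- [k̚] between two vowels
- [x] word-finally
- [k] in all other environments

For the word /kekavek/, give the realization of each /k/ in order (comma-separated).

Occurrence 1 (position 1): word-initially → [c].
Occurrence 2 (position 3): between two vowels → [k̚].
Occurrence 3 (position 7): word-finally → [x].

[c], [k̚], [x]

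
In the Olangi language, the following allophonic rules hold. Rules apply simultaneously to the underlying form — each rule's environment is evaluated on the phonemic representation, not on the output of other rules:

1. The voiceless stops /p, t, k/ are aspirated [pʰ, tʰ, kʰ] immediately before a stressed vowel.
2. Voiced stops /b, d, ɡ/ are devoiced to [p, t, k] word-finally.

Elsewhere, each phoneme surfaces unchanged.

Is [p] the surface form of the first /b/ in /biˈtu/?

/b/ (word-initial) is in the target of rule 2 but the environment (word-finally) is not met → [b].
The actual realization is [b], not [p].

No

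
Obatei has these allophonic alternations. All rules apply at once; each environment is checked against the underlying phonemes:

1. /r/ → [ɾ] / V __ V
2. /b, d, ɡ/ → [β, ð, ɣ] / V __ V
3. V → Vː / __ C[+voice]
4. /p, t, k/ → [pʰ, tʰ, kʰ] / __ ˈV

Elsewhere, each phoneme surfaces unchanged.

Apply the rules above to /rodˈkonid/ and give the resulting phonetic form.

/r/ — word-initial; rule 1 does not apply here → [r].
/o/ (between /r/ and /d/) occurs before a voiced consonant → [oː] by rule 3.
/d/ (between /o/ and /k/) fails the environment for rule 2, so it stays [d].
/k/ meets the environment for rule 4 (immediately before a stressed vowel) → [kʰ].
/o/ — between /k/ and /n/, before a voiced consonant — surfaces as [oː] (rule 3).
/n/ — not in any rule's target class → [n].
/i/ (between /n/ and /d/) occurs before a voiced consonant → [iː] by rule 3.
/d/ (word-final) is in the target of rule 2 but the environment (between two vowels) is not met → [d].

[roːdˈkʰoːniːd]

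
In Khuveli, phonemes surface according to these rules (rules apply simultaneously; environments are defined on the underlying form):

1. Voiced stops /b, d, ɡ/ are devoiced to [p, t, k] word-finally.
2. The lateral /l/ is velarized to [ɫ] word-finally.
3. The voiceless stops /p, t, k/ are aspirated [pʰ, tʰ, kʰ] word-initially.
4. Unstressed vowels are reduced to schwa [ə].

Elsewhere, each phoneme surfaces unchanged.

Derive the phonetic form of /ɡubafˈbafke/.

[ɡəbəfˈbafkə]

/ɡ/ — word-initial; rule 1 does not apply here → [ɡ].
/u/ (between /ɡ/ and /b/) occurs in an unstressed syllable → [ə] by rule 4.
/b/ (between /u/ and /a/) fails the environment for rule 1, so it stays [b].
/a/ (between /b/ and /f/) occurs in an unstressed syllable → [ə] by rule 4.
/b/ (between /f/ and /a/): rule 1 targets it, but not word-finally → unchanged [b].
/a/ (between /b/ and /f/) fails the environment for rule 4, so it stays [a].
/k/ (between /f/ and /e/) fails the environment for rule 3, so it stays [k].
/e/ (word-final): in an unstressed syllable, so rule 4 applies → [ə].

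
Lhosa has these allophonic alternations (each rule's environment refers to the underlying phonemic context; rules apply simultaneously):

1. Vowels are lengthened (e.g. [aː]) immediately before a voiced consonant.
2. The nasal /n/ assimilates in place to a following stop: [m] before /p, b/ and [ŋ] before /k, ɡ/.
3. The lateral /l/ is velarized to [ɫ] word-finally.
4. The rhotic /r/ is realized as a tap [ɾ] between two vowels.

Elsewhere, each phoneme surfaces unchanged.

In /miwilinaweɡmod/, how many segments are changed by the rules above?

6

Segments that undergo a rule: /i/ → [iː] (rule 1); /i/ → [iː] (rule 1); /i/ → [iː] (rule 1); /a/ → [aː] (rule 1); /e/ → [eː] (rule 1); /o/ → [oː] (rule 1).
All other segments surface unchanged.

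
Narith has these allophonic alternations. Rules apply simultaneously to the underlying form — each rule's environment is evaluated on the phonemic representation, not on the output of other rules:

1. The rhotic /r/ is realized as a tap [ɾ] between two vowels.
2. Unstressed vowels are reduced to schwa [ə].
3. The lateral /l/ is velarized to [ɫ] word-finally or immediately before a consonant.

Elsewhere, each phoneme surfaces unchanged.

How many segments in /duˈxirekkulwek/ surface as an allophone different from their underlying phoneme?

6

Segments that undergo a rule: /u/ → [ə] (rule 2); /r/ → [ɾ] (rule 1); /e/ → [ə] (rule 2); /u/ → [ə] (rule 2); /l/ → [ɫ] (rule 3); /e/ → [ə] (rule 2).
All other segments surface unchanged.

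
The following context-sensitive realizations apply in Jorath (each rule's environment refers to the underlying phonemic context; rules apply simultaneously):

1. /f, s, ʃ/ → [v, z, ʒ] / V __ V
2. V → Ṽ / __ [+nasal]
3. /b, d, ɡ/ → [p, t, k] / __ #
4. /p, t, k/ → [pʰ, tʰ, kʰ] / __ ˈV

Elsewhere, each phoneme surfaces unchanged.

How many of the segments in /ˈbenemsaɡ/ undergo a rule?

Segments that undergo a rule: /e/ → [ẽ] (rule 2); /e/ → [ẽ] (rule 2); /ɡ/ → [k] (rule 3).
All other segments surface unchanged.

3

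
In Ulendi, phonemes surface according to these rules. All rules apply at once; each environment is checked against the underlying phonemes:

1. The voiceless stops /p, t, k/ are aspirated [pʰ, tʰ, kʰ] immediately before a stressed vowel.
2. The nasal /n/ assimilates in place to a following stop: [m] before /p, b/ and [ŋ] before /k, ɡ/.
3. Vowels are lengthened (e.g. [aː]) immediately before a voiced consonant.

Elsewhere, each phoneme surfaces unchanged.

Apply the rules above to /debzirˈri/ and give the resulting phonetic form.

/d/ stays [d].
Rule 3 applies to /e/ (between /d/ and /b/: before a voiced consonant) → [eː].
/b/ (between /e/ and /z/) is unaffected → [b].
/z/ (between /b/ and /i/): no rule targets it → [z].
/i/ (between /z/ and /r/) occurs before a voiced consonant → [iː] by rule 3.
/r/ (between /i/ and /r/) is unaffected → [r].
/r/ — not in any rule's target class → [r].
/i/ (word-final) is in the target of rule 3 but the environment (before a voiced consonant) is not met → [i].

[deːbziːrˈri]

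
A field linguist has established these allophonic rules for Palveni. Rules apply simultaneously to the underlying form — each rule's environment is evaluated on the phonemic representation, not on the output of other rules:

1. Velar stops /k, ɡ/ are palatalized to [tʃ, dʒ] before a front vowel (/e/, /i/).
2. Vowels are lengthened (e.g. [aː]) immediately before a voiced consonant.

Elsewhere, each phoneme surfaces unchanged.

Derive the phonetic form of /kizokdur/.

[tʃiːzokduːr]

/k/ meets the environment for rule 1 (before a front vowel) → [tʃ].
/i/ meets the environment for rule 2 (before a voiced consonant) → [iː].
/z/ (between /i/ and /o/): no rule targets it → [z].
/o/ (between /z/ and /k/) is in the target of rule 2 but the environment (before a voiced consonant) is not met → [o].
/k/ — between /o/ and /d/; rule 1 does not apply here → [k].
/d/ — not in any rule's target class → [d].
/u/ (between /d/ and /r/): before a voiced consonant, so rule 2 applies → [uː].
/r/ (word-final): no rule targets it → [r].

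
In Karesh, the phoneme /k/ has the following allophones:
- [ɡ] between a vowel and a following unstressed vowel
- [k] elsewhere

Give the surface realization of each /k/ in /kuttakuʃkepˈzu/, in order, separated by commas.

[k], [ɡ], [k]

Occurrence 1 (position 1): no conditioning environment matches → elsewhere allophone [k].
Occurrence 2 (position 6): between a vowel and a following unstressed vowel → [ɡ].
Occurrence 3 (position 9): no conditioning environment matches → elsewhere allophone [k].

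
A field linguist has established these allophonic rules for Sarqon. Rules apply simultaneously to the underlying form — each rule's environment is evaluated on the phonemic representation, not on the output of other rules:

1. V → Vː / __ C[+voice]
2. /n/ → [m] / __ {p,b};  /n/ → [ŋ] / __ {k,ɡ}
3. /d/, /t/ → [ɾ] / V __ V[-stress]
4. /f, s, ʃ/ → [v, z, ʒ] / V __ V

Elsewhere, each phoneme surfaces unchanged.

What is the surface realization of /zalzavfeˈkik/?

[zaːlzaːvfeˈkik]

Rule 1 applies to /a/ (between /z/ and /l/: before a voiced consonant) → [aː].
/a/ (between /z/ and /v/): before a voiced consonant, so rule 1 applies → [aː].
/f/ (between /v/ and /e/) fails the environment for rule 4, so it stays [f].
/e/ (between /f/ and /k/) fails the environment for rule 1, so it stays [e].
/i/ (between /k/ and /k/) is in the target of rule 1 but the environment (before a voiced consonant) is not met → [i].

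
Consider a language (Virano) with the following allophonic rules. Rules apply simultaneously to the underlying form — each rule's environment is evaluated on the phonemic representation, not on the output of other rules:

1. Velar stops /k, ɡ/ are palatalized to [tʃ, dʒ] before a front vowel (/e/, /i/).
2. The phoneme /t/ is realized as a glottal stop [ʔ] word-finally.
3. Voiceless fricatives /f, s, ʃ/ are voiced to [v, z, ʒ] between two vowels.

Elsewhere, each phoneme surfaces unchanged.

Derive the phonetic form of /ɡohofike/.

[ɡohovitʃe]

/ɡ/ (word-initial): rule 1 targets it, but not before a front vowel → unchanged [ɡ].
/o/ (between /ɡ/ and /h/): no rule targets it → [o].
/h/ stays [h].
/o/ stays [o].
/f/ — between /o/ and /i/, between two vowels — surfaces as [v] (rule 3).
/i/ stays [i].
/k/ (between /i/ and /e/): before a front vowel, so rule 1 applies → [tʃ].
/e/ — not in any rule's target class → [e].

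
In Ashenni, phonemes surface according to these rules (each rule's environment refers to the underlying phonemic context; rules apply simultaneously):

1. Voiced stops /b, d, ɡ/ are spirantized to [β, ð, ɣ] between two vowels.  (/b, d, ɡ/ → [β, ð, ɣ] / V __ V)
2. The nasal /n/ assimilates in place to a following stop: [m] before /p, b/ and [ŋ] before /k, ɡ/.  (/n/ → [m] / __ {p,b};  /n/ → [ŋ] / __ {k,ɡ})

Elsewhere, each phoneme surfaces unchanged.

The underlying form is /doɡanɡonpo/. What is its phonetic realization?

[doɣaŋɡompo]

/d/ — word-initial; rule 1 does not apply here → [d].
/o/ (between /d/ and /ɡ/) is unaffected → [o].
/ɡ/ — between /o/ and /a/, between two vowels — surfaces as [ɣ] (rule 1).
/a/ stays [a].
/n/ — between /a/ and /ɡ/, before a labial or velar stop — surfaces as [ŋ] (rule 2).
/ɡ/ (between /n/ and /o/): rule 1 targets it, but not between two vowels → unchanged [ɡ].
/o/ — not in any rule's target class → [o].
/n/ (between /o/ and /p/): before a labial or velar stop, so rule 2 applies → [m].
/p/ stays [p].
/o/ — not in any rule's target class → [o].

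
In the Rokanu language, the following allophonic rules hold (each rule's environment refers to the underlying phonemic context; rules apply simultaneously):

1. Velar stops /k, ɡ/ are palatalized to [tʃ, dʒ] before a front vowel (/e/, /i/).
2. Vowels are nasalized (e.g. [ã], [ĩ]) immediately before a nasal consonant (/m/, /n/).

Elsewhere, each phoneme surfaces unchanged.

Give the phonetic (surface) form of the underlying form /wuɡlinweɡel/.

/w/ — not in any rule's target class → [w].
/u/ (between /w/ and /ɡ/) fails the environment for rule 2, so it stays [u].
/ɡ/ (between /u/ and /l/) fails the environment for rule 1, so it stays [ɡ].
/l/ (between /ɡ/ and /i/): no rule targets it → [l].
Rule 2 applies to /i/ (between /l/ and /n/: before a nasal consonant) → [ĩ].
/n/ (between /i/ and /w/) is unaffected → [n].
/w/ (between /n/ and /e/) is unaffected → [w].
/e/ (between /w/ and /ɡ/) fails the environment for rule 2, so it stays [e].
/ɡ/ — between /e/ and /e/, before a front vowel — surfaces as [dʒ] (rule 1).
/e/ (between /ɡ/ and /l/): rule 2 targets it, but not before a nasal consonant → unchanged [e].
/l/ — not in any rule's target class → [l].

[wuɡlĩnwedʒel]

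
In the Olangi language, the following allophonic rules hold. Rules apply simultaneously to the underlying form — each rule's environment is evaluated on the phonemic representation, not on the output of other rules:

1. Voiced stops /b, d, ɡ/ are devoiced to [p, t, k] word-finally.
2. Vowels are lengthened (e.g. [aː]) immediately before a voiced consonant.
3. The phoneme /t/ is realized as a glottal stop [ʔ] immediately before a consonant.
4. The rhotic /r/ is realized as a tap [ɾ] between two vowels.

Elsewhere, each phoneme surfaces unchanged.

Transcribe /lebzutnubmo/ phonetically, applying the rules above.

[leːbzuʔnuːbmo]

/l/ — not in any rule's target class → [l].
/e/ — between /l/ and /b/, before a voiced consonant — surfaces as [eː] (rule 2).
/b/ (between /e/ and /z/) is in the target of rule 1 but the environment (word-finally) is not met → [b].
/z/ — not in any rule's target class → [z].
/u/ (between /z/ and /t/) fails the environment for rule 2, so it stays [u].
/t/ (between /u/ and /n/): immediately before a consonant, so rule 3 applies → [ʔ].
/n/ stays [n].
/u/ — between /n/ and /b/, before a voiced consonant — surfaces as [uː] (rule 2).
/b/ (between /u/ and /m/): rule 1 targets it, but not word-finally → unchanged [b].
/m/ (between /b/ and /o/) is unaffected → [m].
/o/ — word-final; rule 2 does not apply here → [o].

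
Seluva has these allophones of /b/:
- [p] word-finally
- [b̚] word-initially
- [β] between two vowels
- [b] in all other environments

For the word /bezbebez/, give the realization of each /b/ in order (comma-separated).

[b̚], [b], [β]

Occurrence 1 (position 1): word-initially → [b̚].
Occurrence 2 (position 4): no conditioning environment matches → elsewhere allophone [b].
Occurrence 3 (position 6): between two vowels → [β].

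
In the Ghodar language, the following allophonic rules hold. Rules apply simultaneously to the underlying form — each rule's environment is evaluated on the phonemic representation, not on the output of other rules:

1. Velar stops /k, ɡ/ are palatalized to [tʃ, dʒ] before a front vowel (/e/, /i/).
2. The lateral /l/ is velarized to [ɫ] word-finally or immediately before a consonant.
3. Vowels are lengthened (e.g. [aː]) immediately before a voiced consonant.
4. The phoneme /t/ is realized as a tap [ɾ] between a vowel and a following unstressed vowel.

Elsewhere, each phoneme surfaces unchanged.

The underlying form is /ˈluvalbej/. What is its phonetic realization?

/l/ (word-initial) is in the target of rule 2 but the environment (word-finally or immediately before a consonant) is not met → [l].
Rule 3 applies to /u/ (between /l/ and /v/: before a voiced consonant) → [uː].
/a/ (between /v/ and /l/) occurs before a voiced consonant → [aː] by rule 3.
Rule 2 applies to /l/ (between /a/ and /b/: word-finally or immediately before a consonant) → [ɫ].
/e/ meets the environment for rule 3 (before a voiced consonant) → [eː].

[ˈluːvaːɫbeːj]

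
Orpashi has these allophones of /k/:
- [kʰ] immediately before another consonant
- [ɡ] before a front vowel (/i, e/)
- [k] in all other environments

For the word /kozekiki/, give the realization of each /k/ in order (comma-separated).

Occurrence 1 (position 1): no conditioning environment matches → elsewhere allophone [k].
Occurrence 2 (position 5): before a front vowel (/i, e/) → [ɡ].
Occurrence 3 (position 7): before a front vowel (/i, e/) → [ɡ].

[k], [ɡ], [ɡ]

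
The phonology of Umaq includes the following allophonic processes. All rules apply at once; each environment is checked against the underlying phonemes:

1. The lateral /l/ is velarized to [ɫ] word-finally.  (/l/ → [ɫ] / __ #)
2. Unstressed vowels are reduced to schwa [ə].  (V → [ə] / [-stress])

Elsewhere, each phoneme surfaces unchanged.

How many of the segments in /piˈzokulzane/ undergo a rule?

4

Segments that undergo a rule: /i/ → [ə] (rule 2); /u/ → [ə] (rule 2); /a/ → [ə] (rule 2); /e/ → [ə] (rule 2).
All other segments surface unchanged.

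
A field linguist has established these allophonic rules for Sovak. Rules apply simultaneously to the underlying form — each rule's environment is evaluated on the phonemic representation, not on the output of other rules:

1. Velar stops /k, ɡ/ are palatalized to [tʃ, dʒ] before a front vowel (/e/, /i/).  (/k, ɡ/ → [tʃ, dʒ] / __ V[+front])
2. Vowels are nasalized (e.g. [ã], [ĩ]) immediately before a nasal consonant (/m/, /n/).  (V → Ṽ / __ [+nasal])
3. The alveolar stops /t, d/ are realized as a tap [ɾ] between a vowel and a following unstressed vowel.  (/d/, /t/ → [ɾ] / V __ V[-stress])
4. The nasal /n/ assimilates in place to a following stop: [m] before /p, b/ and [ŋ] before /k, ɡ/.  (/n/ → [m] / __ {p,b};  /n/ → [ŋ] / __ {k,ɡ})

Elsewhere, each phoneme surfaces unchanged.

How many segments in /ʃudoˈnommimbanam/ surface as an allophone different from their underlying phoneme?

6

Segments that undergo a rule: /d/ → [ɾ] (rule 3); /o/ → [õ] (rule 2); /o/ → [õ] (rule 2); /i/ → [ĩ] (rule 2); /a/ → [ã] (rule 2); /a/ → [ã] (rule 2).
All other segments surface unchanged.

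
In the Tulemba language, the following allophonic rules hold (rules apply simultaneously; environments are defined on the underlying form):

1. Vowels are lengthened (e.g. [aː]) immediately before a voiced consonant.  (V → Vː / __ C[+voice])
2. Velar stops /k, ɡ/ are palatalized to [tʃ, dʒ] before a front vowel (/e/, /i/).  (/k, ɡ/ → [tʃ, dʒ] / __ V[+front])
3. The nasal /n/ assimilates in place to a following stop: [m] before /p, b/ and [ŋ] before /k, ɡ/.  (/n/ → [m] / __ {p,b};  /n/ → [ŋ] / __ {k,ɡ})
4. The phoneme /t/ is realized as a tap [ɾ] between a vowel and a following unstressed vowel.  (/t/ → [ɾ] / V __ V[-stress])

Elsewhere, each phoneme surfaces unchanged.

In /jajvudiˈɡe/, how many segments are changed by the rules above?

Segments that undergo a rule: /a/ → [aː] (rule 1); /u/ → [uː] (rule 1); /i/ → [iː] (rule 1); /ɡ/ → [dʒ] (rule 2).
All other segments surface unchanged.

4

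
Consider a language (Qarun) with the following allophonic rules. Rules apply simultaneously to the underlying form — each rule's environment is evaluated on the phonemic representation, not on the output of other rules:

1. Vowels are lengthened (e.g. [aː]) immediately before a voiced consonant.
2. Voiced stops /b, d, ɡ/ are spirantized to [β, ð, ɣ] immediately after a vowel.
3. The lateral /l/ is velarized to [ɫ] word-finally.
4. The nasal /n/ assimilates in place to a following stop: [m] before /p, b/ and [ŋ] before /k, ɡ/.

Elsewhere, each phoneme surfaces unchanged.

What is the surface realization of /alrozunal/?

[aːlroːzuːnaːɫ]

/a/ meets the environment for rule 1 (before a voiced consonant) → [aː].
/l/ (between /a/ and /r/): rule 3 targets it, but not word-finally → unchanged [l].
/r/ — not in any rule's target class → [r].
Rule 1 applies to /o/ (between /r/ and /z/: before a voiced consonant) → [oː].
/z/ — not in any rule's target class → [z].
/u/ (between /z/ and /n/) occurs before a voiced consonant → [uː] by rule 1.
/n/ (between /u/ and /a/): rule 4 targets it, but not before a labial or velar stop → unchanged [n].
/a/ — between /n/ and /l/, before a voiced consonant — surfaces as [aː] (rule 1).
/l/ meets the environment for rule 3 (word-finally) → [ɫ].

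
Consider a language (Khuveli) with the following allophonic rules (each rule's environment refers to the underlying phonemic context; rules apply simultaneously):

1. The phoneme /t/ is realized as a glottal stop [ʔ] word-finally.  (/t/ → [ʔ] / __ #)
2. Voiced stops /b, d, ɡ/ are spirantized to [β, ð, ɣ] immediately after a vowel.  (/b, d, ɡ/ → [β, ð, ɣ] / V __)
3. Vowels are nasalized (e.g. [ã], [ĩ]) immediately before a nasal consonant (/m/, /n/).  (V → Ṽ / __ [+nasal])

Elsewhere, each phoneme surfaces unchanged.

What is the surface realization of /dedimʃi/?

/d/ (word-initial) is in the target of rule 2 but the environment (immediately after a vowel) is not met → [d].
/e/ (between /d/ and /d/) is in the target of rule 3 but the environment (before a nasal consonant) is not met → [e].
/d/ — between /e/ and /i/, immediately after a vowel — surfaces as [ð] (rule 2).
Rule 3 applies to /i/ (between /d/ and /m/: before a nasal consonant) → [ĩ].
/m/ — not in any rule's target class → [m].
/ʃ/ stays [ʃ].
/i/ (word-final): rule 3 targets it, but not before a nasal consonant → unchanged [i].

[deðĩmʃi]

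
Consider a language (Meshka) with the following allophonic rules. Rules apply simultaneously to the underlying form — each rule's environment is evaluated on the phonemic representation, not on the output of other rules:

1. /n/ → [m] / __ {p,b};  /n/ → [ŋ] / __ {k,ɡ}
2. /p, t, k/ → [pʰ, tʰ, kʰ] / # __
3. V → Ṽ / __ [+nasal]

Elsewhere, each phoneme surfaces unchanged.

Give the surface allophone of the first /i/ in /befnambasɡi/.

/i/ (word-final): rule 3 targets it, but not before a nasal consonant → unchanged [i].

[i]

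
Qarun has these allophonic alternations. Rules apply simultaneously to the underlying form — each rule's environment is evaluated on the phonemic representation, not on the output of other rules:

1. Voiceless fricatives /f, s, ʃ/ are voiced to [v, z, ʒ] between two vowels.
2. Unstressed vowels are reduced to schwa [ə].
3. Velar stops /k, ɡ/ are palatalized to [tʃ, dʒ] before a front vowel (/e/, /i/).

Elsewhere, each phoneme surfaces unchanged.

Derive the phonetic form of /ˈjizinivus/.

/j/ stays [j].
/i/ (between /j/ and /z/) fails the environment for rule 2, so it stays [i].
/z/ (between /i/ and /i/) is unaffected → [z].
/i/ meets the environment for rule 2 (in an unstressed syllable) → [ə].
/n/ (between /i/ and /i/) is unaffected → [n].
/i/ — between /n/ and /v/, in an unstressed syllable — surfaces as [ə] (rule 2).
/v/ (between /i/ and /u/): no rule targets it → [v].
Rule 2 applies to /u/ (between /v/ and /s/: in an unstressed syllable) → [ə].
/s/ (word-final) is in the target of rule 1 but the environment (between two vowels) is not met → [s].

[ˈjizənəvəs]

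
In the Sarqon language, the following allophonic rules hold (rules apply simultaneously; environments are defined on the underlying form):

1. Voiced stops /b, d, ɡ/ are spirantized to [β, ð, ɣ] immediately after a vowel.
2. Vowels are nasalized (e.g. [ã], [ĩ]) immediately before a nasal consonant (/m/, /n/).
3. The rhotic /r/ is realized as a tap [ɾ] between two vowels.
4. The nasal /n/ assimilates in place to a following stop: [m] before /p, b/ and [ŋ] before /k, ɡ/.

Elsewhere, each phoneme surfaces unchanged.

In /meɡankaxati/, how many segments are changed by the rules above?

Segments that undergo a rule: /ɡ/ → [ɣ] (rule 1); /a/ → [ã] (rule 2); /n/ → [ŋ] (rule 4).
All other segments surface unchanged.

3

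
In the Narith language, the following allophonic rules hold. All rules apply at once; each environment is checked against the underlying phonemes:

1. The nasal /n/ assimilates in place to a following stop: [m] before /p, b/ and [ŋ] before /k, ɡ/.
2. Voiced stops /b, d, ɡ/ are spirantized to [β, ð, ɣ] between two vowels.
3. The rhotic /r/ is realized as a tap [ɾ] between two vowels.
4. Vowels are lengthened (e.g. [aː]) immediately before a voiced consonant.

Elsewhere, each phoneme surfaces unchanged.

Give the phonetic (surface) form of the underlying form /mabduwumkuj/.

[maːbduːwuːmkuːj]

/m/ — not in any rule's target class → [m].
Rule 4 applies to /a/ (between /m/ and /b/: before a voiced consonant) → [aː].
/b/ — between /a/ and /d/; rule 2 does not apply here → [b].
/d/ — between /b/ and /u/; rule 2 does not apply here → [d].
/u/ (between /d/ and /w/) occurs before a voiced consonant → [uː] by rule 4.
/w/ (between /u/ and /u/) is unaffected → [w].
/u/ (between /w/ and /m/) occurs before a voiced consonant → [uː] by rule 4.
/m/ stays [m].
/k/ (between /m/ and /u/): no rule targets it → [k].
Rule 4 applies to /u/ (between /k/ and /j/: before a voiced consonant) → [uː].
/j/ stays [j].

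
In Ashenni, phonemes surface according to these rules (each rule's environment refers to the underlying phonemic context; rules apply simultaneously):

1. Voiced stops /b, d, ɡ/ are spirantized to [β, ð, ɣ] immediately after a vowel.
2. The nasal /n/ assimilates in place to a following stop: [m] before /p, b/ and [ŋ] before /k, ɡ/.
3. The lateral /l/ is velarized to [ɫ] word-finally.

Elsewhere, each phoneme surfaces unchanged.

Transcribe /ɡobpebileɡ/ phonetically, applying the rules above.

[ɡoβpeβileɣ]

/ɡ/ — word-initial; rule 1 does not apply here → [ɡ].
/o/ (between /ɡ/ and /b/) is unaffected → [o].
Rule 1 applies to /b/ (between /o/ and /p/: immediately after a vowel) → [β].
/p/ stays [p].
/e/ — not in any rule's target class → [e].
/b/ meets the environment for rule 1 (immediately after a vowel) → [β].
/i/ stays [i].
/l/ (between /i/ and /e/) is in the target of rule 3 but the environment (word-finally) is not met → [l].
/e/ stays [e].
/ɡ/ meets the environment for rule 1 (immediately after a vowel) → [ɣ].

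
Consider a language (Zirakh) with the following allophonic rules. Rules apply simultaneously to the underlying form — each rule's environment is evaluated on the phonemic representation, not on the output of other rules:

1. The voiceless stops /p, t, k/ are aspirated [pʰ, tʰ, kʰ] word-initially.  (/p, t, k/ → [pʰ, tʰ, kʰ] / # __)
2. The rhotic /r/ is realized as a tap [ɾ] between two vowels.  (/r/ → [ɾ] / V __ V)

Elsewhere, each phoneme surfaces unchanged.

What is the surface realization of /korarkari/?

[kʰoɾarkaɾi]

Rule 1 applies to /k/ (word-initial: word-initially) → [kʰ].
/r/ — between /o/ and /a/, between two vowels — surfaces as [ɾ] (rule 2).
/r/ — between /a/ and /k/; rule 2 does not apply here → [r].
/k/ (between /r/ and /a/) fails the environment for rule 1, so it stays [k].
/r/ meets the environment for rule 2 (between two vowels) → [ɾ].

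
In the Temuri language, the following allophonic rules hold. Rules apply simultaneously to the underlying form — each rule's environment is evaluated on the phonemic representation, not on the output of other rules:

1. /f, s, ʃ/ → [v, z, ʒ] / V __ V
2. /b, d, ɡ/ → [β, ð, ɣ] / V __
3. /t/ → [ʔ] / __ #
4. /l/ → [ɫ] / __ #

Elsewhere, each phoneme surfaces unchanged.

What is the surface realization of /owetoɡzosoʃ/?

[owetoɣzozoʃ]

/o/ (word-initial) is unaffected → [o].
/w/ — not in any rule's target class → [w].
/e/ (between /w/ and /t/) is unaffected → [e].
/t/ (between /e/ and /o/) is in the target of rule 3 but the environment (word-finally) is not met → [t].
/o/ (between /t/ and /ɡ/): no rule targets it → [o].
/ɡ/ (between /o/ and /z/) occurs immediately after a vowel → [ɣ] by rule 2.
/z/ (between /ɡ/ and /o/) is unaffected → [z].
/o/ (between /z/ and /s/): no rule targets it → [o].
/s/ meets the environment for rule 1 (between two vowels) → [z].
/o/ stays [o].
/ʃ/ (word-final) fails the environment for rule 1, so it stays [ʃ].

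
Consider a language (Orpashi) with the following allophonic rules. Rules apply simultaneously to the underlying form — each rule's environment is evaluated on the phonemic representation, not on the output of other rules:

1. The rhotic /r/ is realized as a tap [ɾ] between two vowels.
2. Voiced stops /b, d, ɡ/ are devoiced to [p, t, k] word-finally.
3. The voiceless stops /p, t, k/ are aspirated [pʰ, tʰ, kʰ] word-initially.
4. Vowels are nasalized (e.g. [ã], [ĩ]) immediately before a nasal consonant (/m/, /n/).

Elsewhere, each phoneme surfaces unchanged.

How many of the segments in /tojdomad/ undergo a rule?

3

Segments that undergo a rule: /t/ → [tʰ] (rule 3); /o/ → [õ] (rule 4); /d/ → [t] (rule 2).
All other segments surface unchanged.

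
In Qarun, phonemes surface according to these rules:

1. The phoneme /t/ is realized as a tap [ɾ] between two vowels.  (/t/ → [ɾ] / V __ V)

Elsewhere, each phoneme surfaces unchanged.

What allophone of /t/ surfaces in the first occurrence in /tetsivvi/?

[t]

/t/ (word-initial) fails the environment for rule 1, so it stays [t].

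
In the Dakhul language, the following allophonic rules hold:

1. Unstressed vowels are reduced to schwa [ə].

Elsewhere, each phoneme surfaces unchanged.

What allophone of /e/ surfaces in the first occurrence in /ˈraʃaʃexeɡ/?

[ə]

/e/ (between /ʃ/ and /x/): in an unstressed syllable, so rule 1 applies → [ə].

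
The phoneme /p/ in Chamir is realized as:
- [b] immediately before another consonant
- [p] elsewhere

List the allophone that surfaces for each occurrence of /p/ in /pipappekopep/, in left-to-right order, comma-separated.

[p], [p], [b], [p], [p], [p]

Occurrence 1 (position 1): no conditioning environment matches → elsewhere allophone [p].
Occurrence 2 (position 3): no conditioning environment matches → elsewhere allophone [p].
Occurrence 3 (position 5): immediately before another consonant → [b].
Occurrence 4 (position 6): no conditioning environment matches → elsewhere allophone [p].
Occurrence 5 (position 10): no conditioning environment matches → elsewhere allophone [p].
Occurrence 6 (position 12): no conditioning environment matches → elsewhere allophone [p].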